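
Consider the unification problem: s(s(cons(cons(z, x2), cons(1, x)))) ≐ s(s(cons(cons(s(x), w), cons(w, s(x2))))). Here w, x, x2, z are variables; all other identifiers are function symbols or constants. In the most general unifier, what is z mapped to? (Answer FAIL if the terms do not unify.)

s(s(1))

Decompose s/1: s(cons(cons(z, x2), cons(1, x))) ≐ s(cons(cons(s(x), w), cons(w, s(x2)))).
Decompose s/1: cons(cons(z, x2), cons(1, x)) ≐ cons(cons(s(x), w), cons(w, s(x2))).
Decompose cons/2: cons(z, x2) ≐ cons(s(x), w),  cons(1, x) ≐ cons(w, s(x2)).
Decompose cons/2: z ≐ s(x),  x2 ≐ w.
Bind z := s(x); no other remaining equation mentions z.
Bind x2 := w; substituting into the remaining equation gives: cons(1, x) ≐ cons(w, s(w)).
Decompose cons/2: 1 ≐ w,  x ≐ s(w).
Bind w := 1; substituting into the remaining equation gives: x ≐ s(1). Substituting into the earlier binding gives x2 := 1.
Bind x := s(1). Substituting into the earlier binding gives z := s(s(1)).
MGU = { z := s(s(1)), x2 := 1, w := 1, x := s(1) }, so z := s(s(1)).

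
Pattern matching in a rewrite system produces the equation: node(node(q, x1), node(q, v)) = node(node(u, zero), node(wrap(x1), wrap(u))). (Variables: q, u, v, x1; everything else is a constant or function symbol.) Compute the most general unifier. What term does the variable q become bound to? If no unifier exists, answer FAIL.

Decompose node/2: node(q, x1) = node(u, zero),  node(q, v) = node(wrap(x1), wrap(u)).
Decompose node/2: q = u,  x1 = zero.
Bind q := u; substituting into the one remaining equation that mentions q gives: node(u, v) = node(wrap(x1), wrap(u)).
Bind x1 := zero; substituting into the remaining equation gives: node(u, v) = node(wrap(zero), wrap(u)).
Decompose node/2: u = wrap(zero),  v = wrap(u).
Bind u := wrap(zero); substituting into the remaining equation gives: v = wrap(wrap(zero)). Substituting into the earlier binding gives q := wrap(zero).
Bind v := wrap(wrap(zero)).
MGU = { q ↦ wrap(zero), x1 ↦ zero, u ↦ wrap(zero), v ↦ wrap(wrap(zero)) }, so q ↦ wrap(zero).

wrap(zero)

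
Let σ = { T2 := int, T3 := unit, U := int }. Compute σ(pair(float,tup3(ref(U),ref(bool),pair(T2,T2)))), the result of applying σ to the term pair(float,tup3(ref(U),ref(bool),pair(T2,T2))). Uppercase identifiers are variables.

pair(float,tup3(ref(int),ref(bool),pair(int,int)))

Replace each occurrence of T2 with int.
Replace each occurrence of U with int.
Result: pair(float,tup3(ref(int),ref(bool),pair(int,int))).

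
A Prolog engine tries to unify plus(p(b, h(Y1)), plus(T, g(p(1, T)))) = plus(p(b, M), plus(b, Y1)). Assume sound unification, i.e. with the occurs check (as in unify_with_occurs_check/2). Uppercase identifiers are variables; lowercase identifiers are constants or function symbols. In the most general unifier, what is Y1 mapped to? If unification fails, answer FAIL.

Decompose plus/2: p(b, h(Y1)) = p(b, M),  plus(T, g(p(1, T))) = plus(b, Y1).
Decompose p/2: b = b,  h(Y1) = M.
Delete trivial equation b = b.
Bind M := h(Y1); no other remaining equation mentions M.
Decompose plus/2: T = b,  g(p(1, T)) = Y1.
Bind T := b; substituting into the remaining equation gives: g(p(1, b)) = Y1.
Bind Y1 := g(p(1, b)). Substituting into the earlier binding gives M := h(g(p(1, b))).
MGU = { M = h(g(p(1, b))), T = b, Y1 = g(p(1, b)) }, so Y1 = g(p(1, b)).

g(p(1, b))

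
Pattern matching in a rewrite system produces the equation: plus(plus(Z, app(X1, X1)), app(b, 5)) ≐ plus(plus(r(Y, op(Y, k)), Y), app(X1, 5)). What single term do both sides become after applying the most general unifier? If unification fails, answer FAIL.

Decompose plus/2: plus(Z, app(X1, X1)) ≐ plus(r(Y, op(Y, k)), Y),  app(b, 5) ≐ app(X1, 5).
Decompose plus/2: Z ≐ r(Y, op(Y, k)),  app(X1, X1) ≐ Y.
Bind Z := r(Y, op(Y, k)); no other remaining equation mentions Z.
Bind Y := app(X1, X1); no other remaining equation mentions Y. Substituting into the earlier binding gives Z := r(app(X1, X1), op(app(X1, X1), k)).
Decompose app/2: b ≐ X1,  5 ≐ 5.
Bind X1 := b; no other remaining equation mentions X1. Substituting into the earlier bindings gives Z := r(app(b, b), op(app(b, b), k)), Y := app(b, b).
Delete trivial equation 5 ≐ 5.
Applying the MGU to either side gives plus(plus(r(app(b, b), op(app(b, b), k)), app(b, b)), app(b, 5)).

plus(plus(r(app(b, b), op(app(b, b), k)), app(b, b)), app(b, 5))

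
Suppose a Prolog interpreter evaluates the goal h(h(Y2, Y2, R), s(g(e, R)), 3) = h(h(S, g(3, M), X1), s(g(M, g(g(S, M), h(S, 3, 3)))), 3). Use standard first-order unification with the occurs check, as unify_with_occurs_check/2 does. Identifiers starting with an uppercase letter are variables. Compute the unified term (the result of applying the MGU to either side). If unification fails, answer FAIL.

Decompose h/3: h(Y2, Y2, R) = h(S, g(3, M), X1),  s(g(e, R)) = s(g(M, g(g(S, M), h(S, 3, 3)))),  3 = 3.
Decompose h/3: Y2 = S,  Y2 = g(3, M),  R = X1.
Bind Y2 := S; substituting into the one remaining equation that mentions Y2 gives: S = g(3, M).
Bind S := g(3, M); substituting into the one remaining equation that mentions S gives: s(g(e, R)) = s(g(M, g(g(g(3, M), M), h(g(3, M), 3, 3)))). Substituting into the earlier binding gives Y2 := g(3, M).
Bind R := X1; substituting into the one remaining equation that mentions R gives: s(g(e, X1)) = s(g(M, g(g(g(3, M), M), h(g(3, M), 3, 3)))).
Decompose s/1: g(e, X1) = g(M, g(g(g(3, M), M), h(g(3, M), 3, 3))).
Decompose g/2: e = M,  X1 = g(g(g(3, M), M), h(g(3, M), 3, 3)).
Bind M := e; substituting into the one remaining equation that mentions M gives: X1 = g(g(g(3, e), e), h(g(3, e), 3, 3)). Substituting into the earlier bindings gives Y2 := g(3, e), S := g(3, e).
Bind X1 := g(g(g(3, e), e), h(g(3, e), 3, 3)); no other remaining equation mentions X1. Substituting into the earlier binding gives R := g(g(g(3, e), e), h(g(3, e), 3, 3)).
Delete trivial equation 3 = 3.
Applying the MGU to either side gives h(h(g(3, e), g(3, e), g(g(g(3, e), e), h(g(3, e), 3, 3))), s(g(e, g(g(g(3, e), e), h(g(3, e), 3, 3)))), 3).

h(h(g(3, e), g(3, e), g(g(g(3, e), e), h(g(3, e), 3, 3))), s(g(e, g(g(g(3, e), e), h(g(3, e), 3, 3)))), 3)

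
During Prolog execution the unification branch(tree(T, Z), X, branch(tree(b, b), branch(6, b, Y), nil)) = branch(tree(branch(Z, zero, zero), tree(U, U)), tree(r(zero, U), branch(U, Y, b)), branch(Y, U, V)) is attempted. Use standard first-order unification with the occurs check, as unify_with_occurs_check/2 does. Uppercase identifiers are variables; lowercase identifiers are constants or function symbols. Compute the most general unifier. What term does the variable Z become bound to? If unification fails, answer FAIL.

Decompose branch/3: tree(T, Z) = tree(branch(Z, zero, zero), tree(U, U)),  X = tree(r(zero, U), branch(U, Y, b)),  branch(tree(b, b), branch(6, b, Y), nil) = branch(Y, U, V).
Decompose tree/2: T = branch(Z, zero, zero),  Z = tree(U, U).
Bind T := branch(Z, zero, zero); no other remaining equation mentions T.
Bind Z := tree(U, U); no other remaining equation mentions Z. Substituting into the earlier binding gives T := branch(tree(U, U), zero, zero).
Bind X := tree(r(zero, U), branch(U, Y, b)); no other remaining equation mentions X.
Decompose branch/3: tree(b, b) = Y,  branch(6, b, Y) = U,  nil = V.
Bind Y := tree(b, b); substituting into the one remaining equation that mentions Y gives: branch(6, b, tree(b, b)) = U. Substituting into the earlier binding gives X := tree(r(zero, U), branch(U, tree(b, b), b)).
Bind U := branch(6, b, tree(b, b)); no other remaining equation mentions U. Substituting into the earlier bindings gives T := branch(tree(branch(6, b, tree(b, b)), branch(6, b, tree(b, b))), zero, zero), Z := tree(branch(6, b, tree(b, b)), branch(6, b, tree(b, b))), X := tree(r(zero, branch(6, b, tree(b, b))), branch(branch(6, b, tree(b, b)), tree(b, b), b)).
Bind V := nil.
MGU = { T -> branch(tree(branch(6, b, tree(b, b)), branch(6, b, tree(b, b))), zero, zero), Z -> tree(branch(6, b, tree(b, b)), branch(6, b, tree(b, b))), X -> tree(r(zero, branch(6, b, tree(b, b))), branch(branch(6, b, tree(b, b)), tree(b, b), b)), Y -> tree(b, b), U -> branch(6, b, tree(b, b)), V -> nil }, so Z -> tree(branch(6, b, tree(b, b)), branch(6, b, tree(b, b))).

tree(branch(6, b, tree(b, b)), branch(6, b, tree(b, b)))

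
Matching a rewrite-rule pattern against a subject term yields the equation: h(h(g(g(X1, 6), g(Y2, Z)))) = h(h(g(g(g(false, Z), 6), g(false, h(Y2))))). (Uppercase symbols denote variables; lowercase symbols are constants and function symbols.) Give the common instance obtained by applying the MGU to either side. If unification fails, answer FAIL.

h(h(g(g(g(false, h(false)), 6), g(false, h(false)))))

Decompose h/1: h(g(g(X1, 6), g(Y2, Z))) = h(g(g(g(false, Z), 6), g(false, h(Y2)))).
Decompose h/1: g(g(X1, 6), g(Y2, Z)) = g(g(g(false, Z), 6), g(false, h(Y2))).
Decompose g/2: g(X1, 6) = g(g(false, Z), 6),  g(Y2, Z) = g(false, h(Y2)).
Decompose g/2: X1 = g(false, Z),  6 = 6.
Bind X1 := g(false, Z); no other remaining equation mentions X1.
Delete trivial equation 6 = 6.
Decompose g/2: Y2 = false,  Z = h(Y2).
Bind Y2 := false; substituting into the remaining equation gives: Z = h(false).
Bind Z := h(false). Substituting into the earlier binding gives X1 := g(false, h(false)).
Applying the MGU to either side gives h(h(g(g(g(false, h(false)), 6), g(false, h(false))))).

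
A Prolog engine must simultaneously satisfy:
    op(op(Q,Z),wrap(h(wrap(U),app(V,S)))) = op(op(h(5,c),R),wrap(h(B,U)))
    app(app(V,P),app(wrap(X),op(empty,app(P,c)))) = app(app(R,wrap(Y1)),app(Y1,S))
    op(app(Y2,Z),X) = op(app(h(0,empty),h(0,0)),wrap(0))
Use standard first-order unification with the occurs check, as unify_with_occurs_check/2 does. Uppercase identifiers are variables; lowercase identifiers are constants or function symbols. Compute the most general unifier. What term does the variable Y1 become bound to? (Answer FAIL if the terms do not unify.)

wrap(wrap(0))

Decompose op/2: op(Q,Z) = op(h(5,c),R),  wrap(h(wrap(U),app(V,S))) = wrap(h(B,U)).
Decompose op/2: Q = h(5,c),  Z = R.
Bind Q := h(5,c); no other remaining equation mentions Q.
Bind Z := R; substituting into the one remaining equation that mentions Z gives: op(app(Y2,R),X) = op(app(h(0,empty),h(0,0)),wrap(0)).
Decompose wrap/1: h(wrap(U),app(V,S)) = h(B,U).
Decompose h/2: wrap(U) = B,  app(V,S) = U.
Bind B := wrap(U); no other remaining equation mentions B.
Bind U := app(V,S); no other remaining equation mentions U. Substituting into the earlier binding gives B := wrap(app(V,S)).
Decompose app/2: app(V,P) = app(R,wrap(Y1)),  app(wrap(X),op(empty,app(P,c))) = app(Y1,S).
Decompose app/2: V = R,  P = wrap(Y1).
Bind V := R; no other remaining equation mentions V. Substituting into the earlier bindings gives B := wrap(app(R,S)), U := app(R,S).
Bind P := wrap(Y1); substituting into the one remaining equation that mentions P gives: app(wrap(X),op(empty,app(wrap(Y1),c))) = app(Y1,S).
Decompose app/2: wrap(X) = Y1,  op(empty,app(wrap(Y1),c)) = S.
Bind Y1 := wrap(X); substituting into the one remaining equation that mentions Y1 gives: op(empty,app(wrap(wrap(X)),c)) = S. Substituting into the earlier binding gives P := wrap(wrap(X)).
Bind S := op(empty,app(wrap(wrap(X)),c)); no other remaining equation mentions S. Substituting into the earlier bindings gives B := wrap(app(R,op(empty,app(wrap(wrap(X)),c)))), U := app(R,op(empty,app(wrap(wrap(X)),c))).
Decompose op/2: app(Y2,R) = app(h(0,empty),h(0,0)),  X = wrap(0).
Decompose app/2: Y2 = h(0,empty),  R = h(0,0).
Bind Y2 := h(0,empty); no other remaining equation mentions Y2.
Bind R := h(0,0); no other remaining equation mentions R. Substituting into the earlier bindings gives Z := h(0,0), B := wrap(app(h(0,0),op(empty,app(wrap(wrap(X)),c)))), U := app(h(0,0),op(empty,app(wrap(wrap(X)),c))), V := h(0,0).
Bind X := wrap(0). Substituting into the earlier bindings gives B := wrap(app(h(0,0),op(empty,app(wrap(wrap(wrap(0))),c)))), U := app(h(0,0),op(empty,app(wrap(wrap(wrap(0))),c))), P := wrap(wrap(wrap(0))), Y1 := wrap(wrap(0)), S := op(empty,app(wrap(wrap(wrap(0))),c)).
MGU = { Q = h(5,c), Z = h(0,0), B = wrap(app(h(0,0),op(empty,app(wrap(wrap(wrap(0))),c)))), U = app(h(0,0),op(empty,app(wrap(wrap(wrap(0))),c))), V = h(0,0), P = wrap(wrap(wrap(0))), Y1 = wrap(wrap(0)), S = op(empty,app(wrap(wrap(wrap(0))),c)), Y2 = h(0,empty), R = h(0,0), X = wrap(0) }, so Y1 = wrap(wrap(0)).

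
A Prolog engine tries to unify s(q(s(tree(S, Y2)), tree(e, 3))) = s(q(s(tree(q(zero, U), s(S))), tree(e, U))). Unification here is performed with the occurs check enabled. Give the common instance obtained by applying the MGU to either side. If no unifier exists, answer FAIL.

s(q(s(tree(q(zero, 3), s(q(zero, 3)))), tree(e, 3)))

Decompose s/1: q(s(tree(S, Y2)), tree(e, 3)) = q(s(tree(q(zero, U), s(S))), tree(e, U)).
Decompose q/2: s(tree(S, Y2)) = s(tree(q(zero, U), s(S))),  tree(e, 3) = tree(e, U).
Decompose s/1: tree(S, Y2) = tree(q(zero, U), s(S)).
Decompose tree/2: S = q(zero, U),  Y2 = s(S).
Bind S := q(zero, U); substituting into the one remaining equation that mentions S gives: Y2 = s(q(zero, U)).
Bind Y2 := s(q(zero, U)); no other remaining equation mentions Y2.
Decompose tree/2: e = e,  3 = U.
Delete trivial equation e = e.
Bind U := 3. Substituting into the earlier bindings gives S := q(zero, 3), Y2 := s(q(zero, 3)).
Applying the MGU to either side gives s(q(s(tree(q(zero, 3), s(q(zero, 3)))), tree(e, 3))).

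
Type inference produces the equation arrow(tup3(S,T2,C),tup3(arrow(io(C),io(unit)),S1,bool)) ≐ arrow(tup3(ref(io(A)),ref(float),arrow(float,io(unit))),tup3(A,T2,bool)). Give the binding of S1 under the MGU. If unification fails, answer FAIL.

ref(float)

Decompose arrow/2: tup3(S,T2,C) ≐ tup3(ref(io(A)),ref(float),arrow(float,io(unit))),  tup3(arrow(io(C),io(unit)),S1,bool) ≐ tup3(A,T2,bool).
Decompose tup3/3: S ≐ ref(io(A)),  T2 ≐ ref(float),  C ≐ arrow(float,io(unit)).
Bind S := ref(io(A)); no other remaining equation mentions S.
Bind T2 := ref(float); substituting into the one remaining equation that mentions T2 gives: tup3(arrow(io(C),io(unit)),S1,bool) ≐ tup3(A,ref(float),bool).
Bind C := arrow(float,io(unit)); substituting into the remaining equation gives: tup3(arrow(io(arrow(float,io(unit))),io(unit)),S1,bool) ≐ tup3(A,ref(float),bool).
Decompose tup3/3: arrow(io(arrow(float,io(unit))),io(unit)) ≐ A,  S1 ≐ ref(float),  bool ≐ bool.
Bind A := arrow(io(arrow(float,io(unit))),io(unit)); no other remaining equation mentions A. Substituting into the earlier binding gives S := ref(io(arrow(io(arrow(float,io(unit))),io(unit)))).
Bind S1 := ref(float); no other remaining equation mentions S1.
Delete trivial equation bool ≐ bool.
MGU = { S := ref(io(arrow(io(arrow(float,io(unit))),io(unit)))), T2 := ref(float), C := arrow(float,io(unit)), A := arrow(io(arrow(float,io(unit))),io(unit)), S1 := ref(float) }, so S1 := ref(float).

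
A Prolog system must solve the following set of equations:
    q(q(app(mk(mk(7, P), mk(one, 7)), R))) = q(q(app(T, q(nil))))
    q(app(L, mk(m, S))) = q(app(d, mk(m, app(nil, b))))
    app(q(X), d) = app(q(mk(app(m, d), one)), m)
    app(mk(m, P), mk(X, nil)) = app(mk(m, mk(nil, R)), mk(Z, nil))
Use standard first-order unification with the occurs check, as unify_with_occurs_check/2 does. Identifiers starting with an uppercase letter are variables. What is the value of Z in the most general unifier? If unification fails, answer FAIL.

Decompose q/1: q(app(mk(mk(7, P), mk(one, 7)), R)) = q(app(T, q(nil))).
Decompose q/1: app(mk(mk(7, P), mk(one, 7)), R) = app(T, q(nil)).
Decompose app/2: mk(mk(7, P), mk(one, 7)) = T,  R = q(nil).
Bind T := mk(mk(7, P), mk(one, 7)); no other remaining equation mentions T.
Bind R := q(nil); substituting into the one remaining equation that mentions R gives: app(mk(m, P), mk(X, nil)) = app(mk(m, mk(nil, q(nil))), mk(Z, nil)).
Decompose q/1: app(L, mk(m, S)) = app(d, mk(m, app(nil, b))).
Decompose app/2: L = d,  mk(m, S) = mk(m, app(nil, b)).
Bind L := d; no other remaining equation mentions L.
Decompose mk/2: m = m,  S = app(nil, b).
Delete trivial equation m = m.
Bind S := app(nil, b); no other remaining equation mentions S.
Decompose app/2: q(X) = q(mk(app(m, d), one)),  d = m.
Decompose q/1: X = mk(app(m, d), one).
Bind X := mk(app(m, d), one); substituting into the one remaining equation that mentions X gives: app(mk(m, P), mk(mk(app(m, d), one), nil)) = app(mk(m, mk(nil, q(nil))), mk(Z, nil)).
Clash: constants d and m differ; no unifier exists.

FAIL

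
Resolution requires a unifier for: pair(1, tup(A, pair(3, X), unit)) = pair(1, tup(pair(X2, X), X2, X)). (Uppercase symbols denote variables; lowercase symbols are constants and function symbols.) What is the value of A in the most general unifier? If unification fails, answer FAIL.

Decompose pair/2: 1 = 1,  tup(A, pair(3, X), unit) = tup(pair(X2, X), X2, X).
Delete trivial equation 1 = 1.
Decompose tup/3: A = pair(X2, X),  pair(3, X) = X2,  unit = X.
Bind A := pair(X2, X); no other remaining equation mentions A.
Bind X2 := pair(3, X); no other remaining equation mentions X2. Substituting into the earlier binding gives A := pair(pair(3, X), X).
Bind X := unit. Substituting into the earlier bindings gives A := pair(pair(3, unit), unit), X2 := pair(3, unit).
MGU = { A -> pair(pair(3, unit), unit), X2 -> pair(3, unit), X -> unit }, so A -> pair(pair(3, unit), unit).

pair(pair(3, unit), unit)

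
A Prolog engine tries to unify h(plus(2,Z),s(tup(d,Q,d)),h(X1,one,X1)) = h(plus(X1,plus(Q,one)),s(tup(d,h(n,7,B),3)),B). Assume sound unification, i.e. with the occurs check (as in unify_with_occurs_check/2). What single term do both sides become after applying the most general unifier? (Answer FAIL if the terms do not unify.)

FAIL

Decompose h/3: plus(2,Z) = plus(X1,plus(Q,one)),  s(tup(d,Q,d)) = s(tup(d,h(n,7,B),3)),  h(X1,one,X1) = B.
Decompose plus/2: 2 = X1,  Z = plus(Q,one).
Bind X1 := 2; substituting into the one remaining equation that mentions X1 gives: h(2,one,2) = B.
Bind Z := plus(Q,one); no other remaining equation mentions Z.
Decompose s/1: tup(d,Q,d) = tup(d,h(n,7,B),3).
Decompose tup/3: d = d,  Q = h(n,7,B),  d = 3.
Delete trivial equation d = d.
Bind Q := h(n,7,B); no other remaining equation mentions Q. Substituting into the earlier binding gives Z := plus(h(n,7,B),one).
Clash: constants d and 3 differ; no unifier exists.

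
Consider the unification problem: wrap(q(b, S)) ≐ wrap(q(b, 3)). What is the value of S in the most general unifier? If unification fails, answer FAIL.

3

Decompose wrap/1: q(b, S) ≐ q(b, 3).
Decompose q/2: b ≐ b,  S ≐ 3.
Delete trivial equation b ≐ b.
Bind S := 3.
MGU = { S -> 3 }, so S -> 3.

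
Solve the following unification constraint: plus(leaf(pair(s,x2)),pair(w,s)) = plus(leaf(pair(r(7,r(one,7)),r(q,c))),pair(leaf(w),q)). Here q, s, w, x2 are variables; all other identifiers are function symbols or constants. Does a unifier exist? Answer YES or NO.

Decompose plus/2: leaf(pair(s,x2)) = leaf(pair(r(7,r(one,7)),r(q,c))),  pair(w,s) = pair(leaf(w),q).
Decompose leaf/1: pair(s,x2) = pair(r(7,r(one,7)),r(q,c)).
Decompose pair/2: s = r(7,r(one,7)),  x2 = r(q,c).
Bind s := r(7,r(one,7)); substituting into the one remaining equation that mentions s gives: pair(w,r(7,r(one,7))) = pair(leaf(w),q).
Bind x2 := r(q,c); no other remaining equation mentions x2.
Decompose pair/2: w = leaf(w),  r(7,r(one,7)) = q.
Occurs check fails: w occurs in leaf(w); the equation w = leaf(w) has no finite solution.

NO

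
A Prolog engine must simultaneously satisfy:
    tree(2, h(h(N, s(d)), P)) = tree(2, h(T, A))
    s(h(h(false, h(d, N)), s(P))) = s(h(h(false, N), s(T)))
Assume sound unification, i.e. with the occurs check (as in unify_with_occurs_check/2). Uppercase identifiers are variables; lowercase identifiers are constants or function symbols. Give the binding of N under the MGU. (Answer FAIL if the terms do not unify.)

FAIL

Decompose tree/2: 2 = 2,  h(h(N, s(d)), P) = h(T, A).
Delete trivial equation 2 = 2.
Decompose h/2: h(N, s(d)) = T,  P = A.
Bind T := h(N, s(d)); substituting into the one remaining equation that mentions T gives: s(h(h(false, h(d, N)), s(P))) = s(h(h(false, N), s(h(N, s(d))))).
Bind P := A; substituting into the remaining equation gives: s(h(h(false, h(d, N)), s(A))) = s(h(h(false, N), s(h(N, s(d))))).
Decompose s/1: h(h(false, h(d, N)), s(A)) = h(h(false, N), s(h(N, s(d)))).
Decompose h/2: h(false, h(d, N)) = h(false, N),  s(A) = s(h(N, s(d))).
Decompose h/2: false = false,  h(d, N) = N.
Delete trivial equation false = false.
Occurs check fails: N occurs in h(d, N); the equation N = h(d, N) has no finite solution.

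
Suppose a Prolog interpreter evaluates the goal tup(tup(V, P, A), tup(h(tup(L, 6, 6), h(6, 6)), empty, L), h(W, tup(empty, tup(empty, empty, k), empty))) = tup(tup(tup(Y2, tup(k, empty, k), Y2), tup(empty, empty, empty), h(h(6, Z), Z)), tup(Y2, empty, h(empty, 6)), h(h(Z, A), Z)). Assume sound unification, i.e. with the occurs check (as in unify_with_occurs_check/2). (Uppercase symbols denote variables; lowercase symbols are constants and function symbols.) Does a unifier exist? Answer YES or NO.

YES

Decompose tup/3: tup(V, P, A) = tup(tup(Y2, tup(k, empty, k), Y2), tup(empty, empty, empty), h(h(6, Z), Z)),  tup(h(tup(L, 6, 6), h(6, 6)), empty, L) = tup(Y2, empty, h(empty, 6)),  h(W, tup(empty, tup(empty, empty, k), empty)) = h(h(Z, A), Z).
Decompose tup/3: V = tup(Y2, tup(k, empty, k), Y2),  P = tup(empty, empty, empty),  A = h(h(6, Z), Z).
Bind V := tup(Y2, tup(k, empty, k), Y2); no other remaining equation mentions V.
Bind P := tup(empty, empty, empty); no other remaining equation mentions P.
Bind A := h(h(6, Z), Z); substituting into the one remaining equation that mentions A gives: h(W, tup(empty, tup(empty, empty, k), empty)) = h(h(Z, h(h(6, Z), Z)), Z).
Decompose tup/3: h(tup(L, 6, 6), h(6, 6)) = Y2,  empty = empty,  L = h(empty, 6).
Bind Y2 := h(tup(L, 6, 6), h(6, 6)); no other remaining equation mentions Y2. Substituting into the earlier binding gives V := tup(h(tup(L, 6, 6), h(6, 6)), tup(k, empty, k), h(tup(L, 6, 6), h(6, 6))).
Delete trivial equation empty = empty.
Bind L := h(empty, 6); no other remaining equation mentions L. Substituting into the earlier bindings gives V := tup(h(tup(h(empty, 6), 6, 6), h(6, 6)), tup(k, empty, k), h(tup(h(empty, 6), 6, 6), h(6, 6))), Y2 := h(tup(h(empty, 6), 6, 6), h(6, 6)).
Decompose h/2: W = h(Z, h(h(6, Z), Z)),  tup(empty, tup(empty, empty, k), empty) = Z.
Bind W := h(Z, h(h(6, Z), Z)); no other remaining equation mentions W.
Bind Z := tup(empty, tup(empty, empty, k), empty). Substituting into the earlier bindings gives A := h(h(6, tup(empty, tup(empty, empty, k), empty)), tup(empty, tup(empty, empty, k), empty)), W := h(tup(empty, tup(empty, empty, k), empty), h(h(6, tup(empty, tup(empty, empty, k), empty)), tup(empty, tup(empty, empty, k), empty))).
No equations remain and no clash or occurs-check failure arose, so a unifier exists.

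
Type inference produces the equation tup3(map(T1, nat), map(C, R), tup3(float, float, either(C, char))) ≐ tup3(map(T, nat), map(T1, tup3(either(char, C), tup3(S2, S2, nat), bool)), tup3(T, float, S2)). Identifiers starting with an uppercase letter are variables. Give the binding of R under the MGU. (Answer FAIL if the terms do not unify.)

tup3(either(char, float), tup3(either(float, char), either(float, char), nat), bool)

Decompose tup3/3: map(T1, nat) ≐ map(T, nat),  map(C, R) ≐ map(T1, tup3(either(char, C), tup3(S2, S2, nat), bool)),  tup3(float, float, either(C, char)) ≐ tup3(T, float, S2).
Decompose map/2: T1 ≐ T,  nat ≐ nat.
Bind T1 := T; substituting into the one remaining equation that mentions T1 gives: map(C, R) ≐ map(T, tup3(either(char, C), tup3(S2, S2, nat), bool)).
Delete trivial equation nat ≐ nat.
Decompose map/2: C ≐ T,  R ≐ tup3(either(char, C), tup3(S2, S2, nat), bool).
Bind C := T; substituting into the remaining equations gives: R ≐ tup3(either(char, T), tup3(S2, S2, nat), bool),  tup3(float, float, either(T, char)) ≐ tup3(T, float, S2).
Bind R := tup3(either(char, T), tup3(S2, S2, nat), bool); no other remaining equation mentions R.
Decompose tup3/3: float ≐ T,  float ≐ float,  either(T, char) ≐ S2.
Bind T := float; substituting into the one remaining equation that mentions T gives: either(float, char) ≐ S2. Substituting into the earlier bindings gives T1 := float, C := float, R := tup3(either(char, float), tup3(S2, S2, nat), bool).
Delete trivial equation float ≐ float.
Bind S2 := either(float, char). Substituting into the earlier binding gives R := tup3(either(char, float), tup3(either(float, char), either(float, char), nat), bool).
MGU = { T1 := float, C := float, R := tup3(either(char, float), tup3(either(float, char), either(float, char), nat), bool), T := float, S2 := either(float, char) }, so R := tup3(either(char, float), tup3(either(float, char), either(float, char), nat), bool).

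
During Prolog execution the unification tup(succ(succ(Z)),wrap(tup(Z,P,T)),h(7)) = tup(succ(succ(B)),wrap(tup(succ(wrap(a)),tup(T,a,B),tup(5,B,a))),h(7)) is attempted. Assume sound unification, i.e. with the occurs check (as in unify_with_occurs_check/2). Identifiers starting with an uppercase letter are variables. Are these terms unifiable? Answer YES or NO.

Decompose tup/3: succ(succ(Z)) = succ(succ(B)),  wrap(tup(Z,P,T)) = wrap(tup(succ(wrap(a)),tup(T,a,B),tup(5,B,a))),  h(7) = h(7).
Decompose succ/1: succ(Z) = succ(B).
Decompose succ/1: Z = B.
Bind Z := B; substituting into the one remaining equation that mentions Z gives: wrap(tup(B,P,T)) = wrap(tup(succ(wrap(a)),tup(T,a,B),tup(5,B,a))).
Decompose wrap/1: tup(B,P,T) = tup(succ(wrap(a)),tup(T,a,B),tup(5,B,a)).
Decompose tup/3: B = succ(wrap(a)),  P = tup(T,a,B),  T = tup(5,B,a).
Bind B := succ(wrap(a)); substituting into the 2 remaining equations that mention B gives: P = tup(T,a,succ(wrap(a))),  T = tup(5,succ(wrap(a)),a). Substituting into the earlier binding gives Z := succ(wrap(a)).
Bind P := tup(T,a,succ(wrap(a))); no other remaining equation mentions P.
Bind T := tup(5,succ(wrap(a)),a); no other remaining equation mentions T. Substituting into the earlier binding gives P := tup(tup(5,succ(wrap(a)),a),a,succ(wrap(a))).
Delete trivial equation h(7) = h(7).
No equations remain and no clash or occurs-check failure arose, so a unifier exists.

YES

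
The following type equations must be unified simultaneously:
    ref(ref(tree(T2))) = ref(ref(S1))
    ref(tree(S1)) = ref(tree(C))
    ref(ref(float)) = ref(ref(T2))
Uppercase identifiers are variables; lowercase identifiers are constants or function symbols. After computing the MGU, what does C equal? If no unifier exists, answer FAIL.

Decompose ref/1: ref(tree(T2)) = ref(S1).
Decompose ref/1: tree(T2) = S1.
Bind S1 := tree(T2); substituting into the one remaining equation that mentions S1 gives: ref(tree(tree(T2))) = ref(tree(C)).
Decompose ref/1: tree(tree(T2)) = tree(C).
Decompose tree/1: tree(T2) = C.
Bind C := tree(T2); no other remaining equation mentions C.
Decompose ref/1: ref(float) = ref(T2).
Decompose ref/1: float = T2.
Bind T2 := float. Substituting into the earlier bindings gives S1 := tree(float), C := tree(float).
MGU = { S1 := tree(float), C := tree(float), T2 := float }, so C := tree(float).

tree(float)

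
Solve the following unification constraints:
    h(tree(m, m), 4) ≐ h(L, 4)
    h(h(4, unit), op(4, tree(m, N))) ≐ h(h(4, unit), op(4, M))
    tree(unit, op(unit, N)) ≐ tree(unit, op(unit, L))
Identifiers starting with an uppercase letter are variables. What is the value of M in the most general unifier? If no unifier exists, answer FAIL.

Decompose h/2: tree(m, m) ≐ L,  4 ≐ 4.
Bind L := tree(m, m); substituting into the one remaining equation that mentions L gives: tree(unit, op(unit, N)) ≐ tree(unit, op(unit, tree(m, m))).
Delete trivial equation 4 ≐ 4.
Decompose h/2: h(4, unit) ≐ h(4, unit),  op(4, tree(m, N)) ≐ op(4, M).
Delete trivial equation h(4, unit) ≐ h(4, unit).
Decompose op/2: 4 ≐ 4,  tree(m, N) ≐ M.
Delete trivial equation 4 ≐ 4.
Bind M := tree(m, N); no other remaining equation mentions M.
Decompose tree/2: unit ≐ unit,  op(unit, N) ≐ op(unit, tree(m, m)).
Delete trivial equation unit ≐ unit.
Decompose op/2: unit ≐ unit,  N ≐ tree(m, m).
Delete trivial equation unit ≐ unit.
Bind N := tree(m, m). Substituting into the earlier binding gives M := tree(m, tree(m, m)).
MGU = { L ↦ tree(m, m), M ↦ tree(m, tree(m, m)), N ↦ tree(m, m) }, so M ↦ tree(m, tree(m, m)).

tree(m, tree(m, m))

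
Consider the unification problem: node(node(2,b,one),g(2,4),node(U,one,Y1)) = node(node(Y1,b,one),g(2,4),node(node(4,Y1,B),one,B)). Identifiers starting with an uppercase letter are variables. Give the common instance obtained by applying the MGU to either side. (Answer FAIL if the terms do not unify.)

Decompose node/3: node(2,b,one) = node(Y1,b,one),  g(2,4) = g(2,4),  node(U,one,Y1) = node(node(4,Y1,B),one,B).
Decompose node/3: 2 = Y1,  b = b,  one = one.
Bind Y1 := 2; substituting into the one remaining equation that mentions Y1 gives: node(U,one,2) = node(node(4,2,B),one,B).
Delete trivial equation b = b.
Delete trivial equation one = one.
Delete trivial equation g(2,4) = g(2,4).
Decompose node/3: U = node(4,2,B),  one = one,  2 = B.
Bind U := node(4,2,B); no other remaining equation mentions U.
Delete trivial equation one = one.
Bind B := 2. Substituting into the earlier binding gives U := node(4,2,2).
Applying the MGU to either side gives node(node(2,b,one),g(2,4),node(node(4,2,2),one,2)).

node(node(2,b,one),g(2,4),node(node(4,2,2),one,2))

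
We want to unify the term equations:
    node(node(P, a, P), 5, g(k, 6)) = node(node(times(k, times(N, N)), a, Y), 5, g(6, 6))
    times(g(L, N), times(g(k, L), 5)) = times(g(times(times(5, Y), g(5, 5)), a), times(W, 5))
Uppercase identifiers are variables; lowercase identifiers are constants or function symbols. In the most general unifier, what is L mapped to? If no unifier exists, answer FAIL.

Decompose node/3: node(P, a, P) = node(times(k, times(N, N)), a, Y),  5 = 5,  g(k, 6) = g(6, 6).
Decompose node/3: P = times(k, times(N, N)),  a = a,  P = Y.
Bind P := times(k, times(N, N)); substituting into the one remaining equation that mentions P gives: times(k, times(N, N)) = Y.
Delete trivial equation a = a.
Bind Y := times(k, times(N, N)); substituting into the one remaining equation that mentions Y gives: times(g(L, N), times(g(k, L), 5)) = times(g(times(times(5, times(k, times(N, N))), g(5, 5)), a), times(W, 5)).
Delete trivial equation 5 = 5.
Decompose g/2: k = 6,  6 = 6.
Clash: constants k and 6 differ; no unifier exists.

FAIL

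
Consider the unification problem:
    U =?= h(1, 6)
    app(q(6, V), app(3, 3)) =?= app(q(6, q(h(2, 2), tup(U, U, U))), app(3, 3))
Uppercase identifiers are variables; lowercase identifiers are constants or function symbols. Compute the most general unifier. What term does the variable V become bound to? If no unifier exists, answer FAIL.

q(h(2, 2), tup(h(1, 6), h(1, 6), h(1, 6)))

Bind U := h(1, 6); substituting into the remaining equation gives: app(q(6, V), app(3, 3)) =?= app(q(6, q(h(2, 2), tup(h(1, 6), h(1, 6), h(1, 6)))), app(3, 3)).
Decompose app/2: q(6, V) =?= q(6, q(h(2, 2), tup(h(1, 6), h(1, 6), h(1, 6)))),  app(3, 3) =?= app(3, 3).
Decompose q/2: 6 =?= 6,  V =?= q(h(2, 2), tup(h(1, 6), h(1, 6), h(1, 6))).
Delete trivial equation 6 =?= 6.
Bind V := q(h(2, 2), tup(h(1, 6), h(1, 6), h(1, 6))); no other remaining equation mentions V.
Delete trivial equation app(3, 3) =?= app(3, 3).
MGU = { U -> h(1, 6), V -> q(h(2, 2), tup(h(1, 6), h(1, 6), h(1, 6))) }, so V -> q(h(2, 2), tup(h(1, 6), h(1, 6), h(1, 6))).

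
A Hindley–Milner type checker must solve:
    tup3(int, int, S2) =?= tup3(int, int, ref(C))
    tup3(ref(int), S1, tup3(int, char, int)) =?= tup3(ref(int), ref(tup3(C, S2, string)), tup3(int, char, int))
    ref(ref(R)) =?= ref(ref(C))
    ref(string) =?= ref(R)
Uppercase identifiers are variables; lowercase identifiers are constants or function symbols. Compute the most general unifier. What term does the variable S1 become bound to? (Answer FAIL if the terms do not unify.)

ref(tup3(string, ref(string), string))

Decompose tup3/3: int =?= int,  int =?= int,  S2 =?= ref(C).
Delete trivial equation int =?= int.
Delete trivial equation int =?= int.
Bind S2 := ref(C); substituting into the one remaining equation that mentions S2 gives: tup3(ref(int), S1, tup3(int, char, int)) =?= tup3(ref(int), ref(tup3(C, ref(C), string)), tup3(int, char, int)).
Decompose tup3/3: ref(int) =?= ref(int),  S1 =?= ref(tup3(C, ref(C), string)),  tup3(int, char, int) =?= tup3(int, char, int).
Delete trivial equation ref(int) =?= ref(int).
Bind S1 := ref(tup3(C, ref(C), string)); no other remaining equation mentions S1.
Delete trivial equation tup3(int, char, int) =?= tup3(int, char, int).
Decompose ref/1: ref(R) =?= ref(C).
Decompose ref/1: R =?= C.
Bind R := C; substituting into the remaining equation gives: ref(string) =?= ref(C).
Decompose ref/1: string =?= C.
Bind C := string. Substituting into the earlier bindings gives S2 := ref(string), S1 := ref(tup3(string, ref(string), string)), R := string.
MGU = { S2 := ref(string), S1 := ref(tup3(string, ref(string), string)), R := string, C := string }, so S1 := ref(tup3(string, ref(string), string)).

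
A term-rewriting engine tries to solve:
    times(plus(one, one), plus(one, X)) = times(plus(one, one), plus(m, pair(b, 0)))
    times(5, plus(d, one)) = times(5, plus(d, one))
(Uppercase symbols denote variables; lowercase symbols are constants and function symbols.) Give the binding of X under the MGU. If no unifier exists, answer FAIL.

FAIL

Decompose times/2: plus(one, one) = plus(one, one),  plus(one, X) = plus(m, pair(b, 0)).
Delete trivial equation plus(one, one) = plus(one, one).
Decompose plus/2: one = m,  X = pair(b, 0).
Clash: constants one and m differ; no unifier exists.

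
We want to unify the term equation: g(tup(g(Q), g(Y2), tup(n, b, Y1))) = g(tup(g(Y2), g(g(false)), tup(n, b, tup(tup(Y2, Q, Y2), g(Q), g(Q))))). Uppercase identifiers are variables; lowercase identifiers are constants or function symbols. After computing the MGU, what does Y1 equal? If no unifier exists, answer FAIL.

tup(tup(g(false), g(false), g(false)), g(g(false)), g(g(false)))

Decompose g/1: tup(g(Q), g(Y2), tup(n, b, Y1)) = tup(g(Y2), g(g(false)), tup(n, b, tup(tup(Y2, Q, Y2), g(Q), g(Q)))).
Decompose tup/3: g(Q) = g(Y2),  g(Y2) = g(g(false)),  tup(n, b, Y1) = tup(n, b, tup(tup(Y2, Q, Y2), g(Q), g(Q))).
Decompose g/1: Q = Y2.
Bind Q := Y2; substituting into the one remaining equation that mentions Q gives: tup(n, b, Y1) = tup(n, b, tup(tup(Y2, Y2, Y2), g(Y2), g(Y2))).
Decompose g/1: Y2 = g(false).
Bind Y2 := g(false); substituting into the remaining equation gives: tup(n, b, Y1) = tup(n, b, tup(tup(g(false), g(false), g(false)), g(g(false)), g(g(false)))). Substituting into the earlier binding gives Q := g(false).
Decompose tup/3: n = n,  b = b,  Y1 = tup(tup(g(false), g(false), g(false)), g(g(false)), g(g(false))).
Delete trivial equation n = n.
Delete trivial equation b = b.
Bind Y1 := tup(tup(g(false), g(false), g(false)), g(g(false)), g(g(false))).
MGU = { Q ↦ g(false), Y2 ↦ g(false), Y1 ↦ tup(tup(g(false), g(false), g(false)), g(g(false)), g(g(false))) }, so Y1 ↦ tup(tup(g(false), g(false), g(false)), g(g(false)), g(g(false))).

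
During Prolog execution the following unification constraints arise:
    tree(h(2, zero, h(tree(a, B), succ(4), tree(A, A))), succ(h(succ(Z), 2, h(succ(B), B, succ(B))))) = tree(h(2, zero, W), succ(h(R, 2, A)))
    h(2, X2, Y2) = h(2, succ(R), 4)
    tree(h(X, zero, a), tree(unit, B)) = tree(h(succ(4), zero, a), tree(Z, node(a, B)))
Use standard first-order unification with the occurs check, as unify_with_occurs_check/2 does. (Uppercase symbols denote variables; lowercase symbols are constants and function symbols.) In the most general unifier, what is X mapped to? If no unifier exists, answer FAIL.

Decompose tree/2: h(2, zero, h(tree(a, B), succ(4), tree(A, A))) = h(2, zero, W),  succ(h(succ(Z), 2, h(succ(B), B, succ(B)))) = succ(h(R, 2, A)).
Decompose h/3: 2 = 2,  zero = zero,  h(tree(a, B), succ(4), tree(A, A)) = W.
Delete trivial equation 2 = 2.
Delete trivial equation zero = zero.
Bind W := h(tree(a, B), succ(4), tree(A, A)); no other remaining equation mentions W.
Decompose succ/1: h(succ(Z), 2, h(succ(B), B, succ(B))) = h(R, 2, A).
Decompose h/3: succ(Z) = R,  2 = 2,  h(succ(B), B, succ(B)) = A.
Bind R := succ(Z); substituting into the one remaining equation that mentions R gives: h(2, X2, Y2) = h(2, succ(succ(Z)), 4).
Delete trivial equation 2 = 2.
Bind A := h(succ(B), B, succ(B)); no other remaining equation mentions A. Substituting into the earlier binding gives W := h(tree(a, B), succ(4), tree(h(succ(B), B, succ(B)), h(succ(B), B, succ(B)))).
Decompose h/3: 2 = 2,  X2 = succ(succ(Z)),  Y2 = 4.
Delete trivial equation 2 = 2.
Bind X2 := succ(succ(Z)); no other remaining equation mentions X2.
Bind Y2 := 4; no other remaining equation mentions Y2.
Decompose tree/2: h(X, zero, a) = h(succ(4), zero, a),  tree(unit, B) = tree(Z, node(a, B)).
Decompose h/3: X = succ(4),  zero = zero,  a = a.
Bind X := succ(4); no other remaining equation mentions X.
Delete trivial equation zero = zero.
Delete trivial equation a = a.
Decompose tree/2: unit = Z,  B = node(a, B).
Bind Z := unit; no other remaining equation mentions Z. Substituting into the earlier bindings gives R := succ(unit), X2 := succ(succ(unit)).
Occurs check fails: B occurs in node(a, B); the equation B = node(a, B) has no finite solution.

FAIL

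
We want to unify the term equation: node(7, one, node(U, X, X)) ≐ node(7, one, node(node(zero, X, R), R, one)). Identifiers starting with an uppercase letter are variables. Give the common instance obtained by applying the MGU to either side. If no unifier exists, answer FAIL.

Decompose node/3: 7 ≐ 7,  one ≐ one,  node(U, X, X) ≐ node(node(zero, X, R), R, one).
Delete trivial equation 7 ≐ 7.
Delete trivial equation one ≐ one.
Decompose node/3: U ≐ node(zero, X, R),  X ≐ R,  X ≐ one.
Bind U := node(zero, X, R); no other remaining equation mentions U.
Bind X := R; substituting into the remaining equation gives: R ≐ one. Substituting into the earlier binding gives U := node(zero, R, R).
Bind R := one. Substituting into the earlier bindings gives U := node(zero, one, one), X := one.
Applying the MGU to either side gives node(7, one, node(node(zero, one, one), one, one)).

node(7, one, node(node(zero, one, one), one, one))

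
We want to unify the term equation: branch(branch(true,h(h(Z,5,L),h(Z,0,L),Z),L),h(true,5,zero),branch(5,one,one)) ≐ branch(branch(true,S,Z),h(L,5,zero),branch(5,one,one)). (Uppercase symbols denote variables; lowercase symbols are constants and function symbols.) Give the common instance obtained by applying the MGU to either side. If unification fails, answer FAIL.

Decompose branch/3: branch(true,h(h(Z,5,L),h(Z,0,L),Z),L) ≐ branch(true,S,Z),  h(true,5,zero) ≐ h(L,5,zero),  branch(5,one,one) ≐ branch(5,one,one).
Decompose branch/3: true ≐ true,  h(h(Z,5,L),h(Z,0,L),Z) ≐ S,  L ≐ Z.
Delete trivial equation true ≐ true.
Bind S := h(h(Z,5,L),h(Z,0,L),Z); no other remaining equation mentions S.
Bind L := Z; substituting into the one remaining equation that mentions L gives: h(true,5,zero) ≐ h(Z,5,zero). Substituting into the earlier binding gives S := h(h(Z,5,Z),h(Z,0,Z),Z).
Decompose h/3: true ≐ Z,  5 ≐ 5,  zero ≐ zero.
Bind Z := true; no other remaining equation mentions Z. Substituting into the earlier bindings gives S := h(h(true,5,true),h(true,0,true),true), L := true.
Delete trivial equation 5 ≐ 5.
Delete trivial equation zero ≐ zero.
Delete trivial equation branch(5,one,one) ≐ branch(5,one,one).
Applying the MGU to either side gives branch(branch(true,h(h(true,5,true),h(true,0,true),true),true),h(true,5,zero),branch(5,one,one)).

branch(branch(true,h(h(true,5,true),h(true,0,true),true),true),h(true,5,zero),branch(5,one,one))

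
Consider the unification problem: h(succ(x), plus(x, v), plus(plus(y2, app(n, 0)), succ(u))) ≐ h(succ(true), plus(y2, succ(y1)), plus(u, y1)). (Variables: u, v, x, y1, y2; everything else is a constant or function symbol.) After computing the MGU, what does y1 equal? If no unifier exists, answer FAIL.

succ(plus(true, app(n, 0)))

Decompose h/3: succ(x) ≐ succ(true),  plus(x, v) ≐ plus(y2, succ(y1)),  plus(plus(y2, app(n, 0)), succ(u)) ≐ plus(u, y1).
Decompose succ/1: x ≐ true.
Bind x := true; substituting into the one remaining equation that mentions x gives: plus(true, v) ≐ plus(y2, succ(y1)).
Decompose plus/2: true ≐ y2,  v ≐ succ(y1).
Bind y2 := true; substituting into the one remaining equation that mentions y2 gives: plus(plus(true, app(n, 0)), succ(u)) ≐ plus(u, y1).
Bind v := succ(y1); no other remaining equation mentions v.
Decompose plus/2: plus(true, app(n, 0)) ≐ u,  succ(u) ≐ y1.
Bind u := plus(true, app(n, 0)); substituting into the remaining equation gives: succ(plus(true, app(n, 0))) ≐ y1.
Bind y1 := succ(plus(true, app(n, 0))). Substituting into the earlier binding gives v := succ(succ(plus(true, app(n, 0)))).
MGU = { x -> true, y2 -> true, v -> succ(succ(plus(true, app(n, 0)))), u -> plus(true, app(n, 0)), y1 -> succ(plus(true, app(n, 0))) }, so y1 -> succ(plus(true, app(n, 0))).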